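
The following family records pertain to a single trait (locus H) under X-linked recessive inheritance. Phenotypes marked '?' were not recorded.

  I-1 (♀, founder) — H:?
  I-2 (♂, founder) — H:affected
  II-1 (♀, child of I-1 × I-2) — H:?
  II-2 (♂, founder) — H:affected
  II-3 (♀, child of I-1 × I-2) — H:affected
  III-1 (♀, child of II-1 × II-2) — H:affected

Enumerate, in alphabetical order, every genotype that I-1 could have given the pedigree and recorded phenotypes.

H/I-1 ? ·: X^HX^h|X^hX^h
H/I-2 aff ·: X^hY
H/II-1 ? I-1×I-2: X^HX^h|X^hX^h
H/II-2 aff ·: X^hY
H/II-3 aff I-1×I-2: X^hX^h
H/III-1 aff II-1×II-2: X^hX^h
⇒ H over [I-1,I-2,II-1,II-2,II-3,III-1]: 3 consistent

I-1 ∈ {X^HX^h, X^hX^h}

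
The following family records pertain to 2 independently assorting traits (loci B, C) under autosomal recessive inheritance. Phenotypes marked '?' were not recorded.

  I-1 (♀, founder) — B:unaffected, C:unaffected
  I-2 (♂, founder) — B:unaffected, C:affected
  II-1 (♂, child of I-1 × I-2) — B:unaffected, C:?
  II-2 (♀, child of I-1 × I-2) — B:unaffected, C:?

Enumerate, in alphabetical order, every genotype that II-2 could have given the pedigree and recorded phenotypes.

II-2 ∈ {BB Cc, BB cc, Bb Cc, Bb cc}

B/I-1 un ·: BB|Bb
B/I-2 un ·: BB|Bb
B/II-1 un I-1×I-2: BB|Bb
B/II-2 un I-1×I-2: BB|Bb
⇒ B over [I-1,I-2,II-1,II-2]: 13 consistent
C/I-1 un ·: CC|Cc
C/I-2 aff ·: cc
C/II-1 ? I-1×I-2: Cc|cc
C/II-2 ? I-1×I-2: Cc|cc
⇒ C over [I-1,I-2,II-1,II-2]: 5 consistent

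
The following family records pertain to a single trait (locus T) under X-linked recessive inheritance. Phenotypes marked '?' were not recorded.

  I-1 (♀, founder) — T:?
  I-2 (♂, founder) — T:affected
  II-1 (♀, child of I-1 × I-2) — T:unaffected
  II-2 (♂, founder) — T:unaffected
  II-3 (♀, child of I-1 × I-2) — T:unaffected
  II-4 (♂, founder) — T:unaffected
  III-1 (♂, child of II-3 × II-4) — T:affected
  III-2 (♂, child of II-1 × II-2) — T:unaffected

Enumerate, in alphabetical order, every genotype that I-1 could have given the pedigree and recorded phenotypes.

I-1 ∈ {X^TX^T, X^TX^t}

T/I-1 ? ·: X^TX^T|X^TX^t
T/I-2 aff ·: X^tY
T/II-1 un I-1×I-2: X^TX^t
T/II-2 un ·: X^TY
T/II-3 un I-1×I-2: X^TX^t
T/II-4 un ·: X^TY
T/III-1 aff II-3×II-4: X^tY
T/III-2 un II-1×II-2: X^TY
⇒ T over [I-1,I-2,II-1,II-2,II-3,II-4,III-1,III-2]: 2 consistent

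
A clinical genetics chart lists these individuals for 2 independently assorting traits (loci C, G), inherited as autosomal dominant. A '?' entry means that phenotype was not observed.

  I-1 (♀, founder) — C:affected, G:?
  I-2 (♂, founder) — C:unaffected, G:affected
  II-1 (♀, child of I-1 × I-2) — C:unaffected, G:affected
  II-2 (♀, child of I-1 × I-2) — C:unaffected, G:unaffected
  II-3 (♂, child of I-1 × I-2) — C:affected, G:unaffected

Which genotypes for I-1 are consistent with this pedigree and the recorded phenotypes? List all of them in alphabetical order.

I-1 ∈ {Cc Gg, Cc gg}

C/I-1 aff ·: Cc
C/I-2 un ·: cc
C/II-1 un I-1×I-2: cc
C/II-2 un I-1×I-2: cc
C/II-3 aff I-1×I-2: Cc
⇒ C over [I-1,I-2,II-1,II-2,II-3]: 1 consistent
G/I-1 ? ·: gg|Gg
G/I-2 aff ·: Gg
G/II-1 aff I-1×I-2: Gg|GG
G/II-2 un I-1×I-2: gg
G/II-3 un I-1×I-2: gg
⇒ G over [I-1,I-2,II-1,II-2,II-3]: 3 consistent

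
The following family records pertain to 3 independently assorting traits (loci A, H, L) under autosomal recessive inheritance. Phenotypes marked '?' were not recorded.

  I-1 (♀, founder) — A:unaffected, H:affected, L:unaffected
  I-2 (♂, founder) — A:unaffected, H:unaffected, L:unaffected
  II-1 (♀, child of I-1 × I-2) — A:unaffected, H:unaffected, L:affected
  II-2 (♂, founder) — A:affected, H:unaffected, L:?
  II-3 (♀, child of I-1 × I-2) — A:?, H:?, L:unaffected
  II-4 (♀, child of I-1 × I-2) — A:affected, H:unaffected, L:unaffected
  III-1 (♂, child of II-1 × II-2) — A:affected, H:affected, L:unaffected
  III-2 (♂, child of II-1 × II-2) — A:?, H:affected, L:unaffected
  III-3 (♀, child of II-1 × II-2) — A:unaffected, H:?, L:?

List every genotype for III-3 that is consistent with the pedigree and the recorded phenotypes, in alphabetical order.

III-3 ∈ {Aa HH Ll, Aa HH ll, Aa Hh Ll, Aa Hh ll, Aa hh Ll, Aa hh ll}

A/I-1 un ·: Aa
A/I-2 un ·: Aa
A/II-1 un I-1×I-2: Aa
A/II-2 aff ·: aa
A/II-3 ? I-1×I-2: AA|Aa|aa
A/II-4 aff I-1×I-2: aa
A/III-1 aff II-1×II-2: aa
A/III-2 ? II-1×II-2: Aa|aa
A/III-3 un II-1×II-2: Aa
⇒ A over [I-1,I-2,II-1,II-2,II-3,II-4,III-1,III-2,III-3]: 6 consistent
H/I-1 aff ·: hh
H/I-2 un ·: HH|Hh
H/II-1 un I-1×I-2: Hh
H/II-2 un ·: Hh
H/II-3 ? I-1×I-2: Hh|hh
H/II-4 un I-1×I-2: Hh
H/III-1 aff II-1×II-2: hh
H/III-2 aff II-1×II-2: hh
H/III-3 ? II-1×II-2: HH|Hh|hh
⇒ H over [I-1,I-2,II-1,II-2,II-3,II-4,III-1,III-2,III-3]: 9 consistent
L/I-1 un ·: Ll
L/I-2 un ·: Ll
L/II-1 aff I-1×I-2: ll
L/II-2 ? ·: LL|Ll
L/II-3 un I-1×I-2: LL|Ll
L/II-4 un I-1×I-2: LL|Ll
L/III-1 un II-1×II-2: Ll
L/III-2 un II-1×II-2: Ll
L/III-3 ? II-1×II-2: Ll|ll
⇒ L over [I-1,I-2,II-1,II-2,II-3,II-4,III-1,III-2,III-3]: 12 consistent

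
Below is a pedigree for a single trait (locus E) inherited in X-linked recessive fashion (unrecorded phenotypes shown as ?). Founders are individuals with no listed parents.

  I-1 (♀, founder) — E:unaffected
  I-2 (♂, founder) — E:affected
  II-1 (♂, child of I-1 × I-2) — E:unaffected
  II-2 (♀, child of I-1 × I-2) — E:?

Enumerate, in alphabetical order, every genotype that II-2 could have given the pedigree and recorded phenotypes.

II-2 ∈ {X^EX^e, X^eX^e}

E/I-1 un ·: X^EX^E|X^EX^e
E/I-2 aff ·: X^eY
E/II-1 un I-1×I-2: X^EY
E/II-2 ? I-1×I-2: X^EX^e|X^eX^e
⇒ E over [I-1,I-2,II-1,II-2]: 3 consistent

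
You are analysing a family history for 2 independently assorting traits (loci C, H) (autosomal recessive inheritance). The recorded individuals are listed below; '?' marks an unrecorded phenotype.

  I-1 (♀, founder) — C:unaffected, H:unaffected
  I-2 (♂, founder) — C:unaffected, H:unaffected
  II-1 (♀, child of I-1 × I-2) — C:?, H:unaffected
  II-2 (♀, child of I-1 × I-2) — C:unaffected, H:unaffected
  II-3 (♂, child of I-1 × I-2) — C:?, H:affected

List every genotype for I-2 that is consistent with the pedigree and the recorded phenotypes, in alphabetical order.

C/I-1 un ·: CC|Cc
C/I-2 un ·: CC|Cc
C/II-1 ? I-1×I-2: CC|Cc|cc
C/II-2 un I-1×I-2: CC|Cc
C/II-3 ? I-1×I-2: CC|Cc|cc
⇒ C over [I-1,I-2,II-1,II-2,II-3]: 35 consistent
H/I-1 un ·: Hh
H/I-2 un ·: Hh
H/II-1 un I-1×I-2: HH|Hh
H/II-2 un I-1×I-2: HH|Hh
H/II-3 aff I-1×I-2: hh
⇒ H over [I-1,I-2,II-1,II-2,II-3]: 4 consistent

I-2 ∈ {CC Hh, Cc Hh}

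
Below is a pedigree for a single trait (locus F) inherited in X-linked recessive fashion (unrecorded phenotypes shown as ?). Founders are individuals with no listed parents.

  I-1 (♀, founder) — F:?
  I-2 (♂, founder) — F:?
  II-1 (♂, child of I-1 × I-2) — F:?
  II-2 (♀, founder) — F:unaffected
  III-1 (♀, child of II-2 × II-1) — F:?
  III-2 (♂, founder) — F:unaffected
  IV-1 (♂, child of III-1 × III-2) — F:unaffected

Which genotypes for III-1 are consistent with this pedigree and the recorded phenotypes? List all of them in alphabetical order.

F/I-1 ? ·: X^FX^F|X^FX^f|X^fX^f
F/I-2 ? ·: X^FY|X^fY
F/II-1 ? I-1×I-2: X^FY|X^fY
F/II-2 un ·: X^FX^F|X^FX^f
F/III-1 ? II-2×II-1: X^FX^F|X^FX^f
F/III-2 un ·: X^FY
F/IV-1 un III-1×III-2: X^FY
⇒ F over [I-1,I-2,II-1,II-2,III-1,III-2,IV-1]: 20 consistent

III-1 ∈ {X^FX^F, X^FX^f}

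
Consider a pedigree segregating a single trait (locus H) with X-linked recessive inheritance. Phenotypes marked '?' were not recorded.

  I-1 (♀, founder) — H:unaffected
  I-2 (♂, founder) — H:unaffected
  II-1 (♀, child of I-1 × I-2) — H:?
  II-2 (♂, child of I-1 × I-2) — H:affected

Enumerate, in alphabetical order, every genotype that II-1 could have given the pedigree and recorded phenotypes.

II-1 ∈ {X^HX^H, X^HX^h}

H/I-1 un ·: X^HX^h
H/I-2 un ·: X^HY
H/II-1 ? I-1×I-2: X^HX^H|X^HX^h
H/II-2 aff I-1×I-2: X^hY
⇒ H over [I-1,I-2,II-1,II-2]: 2 consistent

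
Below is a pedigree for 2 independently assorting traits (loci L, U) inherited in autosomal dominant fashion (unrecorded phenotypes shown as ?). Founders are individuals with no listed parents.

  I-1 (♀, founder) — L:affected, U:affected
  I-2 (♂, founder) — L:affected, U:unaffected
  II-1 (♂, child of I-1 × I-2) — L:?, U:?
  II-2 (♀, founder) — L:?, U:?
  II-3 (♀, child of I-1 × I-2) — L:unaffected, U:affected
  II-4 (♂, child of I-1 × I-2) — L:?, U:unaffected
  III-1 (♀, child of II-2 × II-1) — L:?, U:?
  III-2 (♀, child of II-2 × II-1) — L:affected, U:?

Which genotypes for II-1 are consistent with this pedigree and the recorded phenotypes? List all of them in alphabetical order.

II-1 ∈ {LL Uu, LL uu, Ll Uu, Ll uu, ll Uu, ll uu}

L/I-1 aff ·: Ll
L/I-2 aff ·: Ll
L/II-1 ? I-1×I-2: ll|Ll|LL
L/II-2 ? ·: ll|Ll|LL
L/II-3 un I-1×I-2: ll
L/II-4 ? I-1×I-2: ll|Ll|LL
L/III-1 ? II-2×II-1: ll|Ll|LL
L/III-2 aff II-2×II-1: Ll|LL
⇒ L over [I-1,I-2,II-1,II-2,II-3,II-4,III-1,III-2]: 63 consistent
U/I-1 aff ·: Uu
U/I-2 un ·: uu
U/II-1 ? I-1×I-2: uu|Uu
U/II-2 ? ·: uu|Uu|UU
U/II-3 aff I-1×I-2: Uu
U/II-4 un I-1×I-2: uu
U/III-1 ? II-2×II-1: uu|Uu|UU
U/III-2 ? II-2×II-1: uu|Uu|UU
⇒ U over [I-1,I-2,II-1,II-2,II-3,II-4,III-1,III-2]: 23 consistent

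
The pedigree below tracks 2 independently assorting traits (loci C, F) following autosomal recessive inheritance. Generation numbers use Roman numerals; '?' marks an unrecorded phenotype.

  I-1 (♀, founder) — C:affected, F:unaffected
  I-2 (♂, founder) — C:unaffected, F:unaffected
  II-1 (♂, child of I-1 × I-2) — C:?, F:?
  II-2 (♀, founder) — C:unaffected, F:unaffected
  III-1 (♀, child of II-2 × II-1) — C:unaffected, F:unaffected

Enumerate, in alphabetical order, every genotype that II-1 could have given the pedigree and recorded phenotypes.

II-1 ∈ {Cc FF, Cc Ff, Cc ff, cc FF, cc Ff, cc ff}

C/I-1 aff ·: cc
C/I-2 un ·: CC|Cc
C/II-1 ? I-1×I-2: Cc|cc
C/II-2 un ·: CC|Cc
C/III-1 un II-2×II-1: CC|Cc
⇒ C over [I-1,I-2,II-1,II-2,III-1]: 10 consistent
F/I-1 un ·: FF|Ff
F/I-2 un ·: FF|Ff
F/II-1 ? I-1×I-2: FF|Ff|ff
F/II-2 un ·: FF|Ff
F/III-1 un II-2×II-1: FF|Ff
⇒ F over [I-1,I-2,II-1,II-2,III-1]: 26 consistent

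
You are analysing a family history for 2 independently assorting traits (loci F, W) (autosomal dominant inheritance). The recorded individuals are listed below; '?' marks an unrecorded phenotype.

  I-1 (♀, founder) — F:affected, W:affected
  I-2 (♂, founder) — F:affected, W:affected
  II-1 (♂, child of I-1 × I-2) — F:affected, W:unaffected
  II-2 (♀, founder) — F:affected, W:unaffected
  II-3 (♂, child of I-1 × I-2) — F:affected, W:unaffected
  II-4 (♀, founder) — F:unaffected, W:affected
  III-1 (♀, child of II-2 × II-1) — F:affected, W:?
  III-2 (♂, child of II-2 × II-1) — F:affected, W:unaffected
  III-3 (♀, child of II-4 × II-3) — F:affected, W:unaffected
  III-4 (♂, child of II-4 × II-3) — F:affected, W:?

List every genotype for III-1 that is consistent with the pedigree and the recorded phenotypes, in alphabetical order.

III-1 ∈ {FF ww, Ff ww}

F/I-1 aff ·: Ff|FF
F/I-2 aff ·: Ff|FF
F/II-1 aff I-1×I-2: Ff|FF
F/II-2 aff ·: Ff|FF
F/II-3 aff I-1×I-2: Ff|FF
F/II-4 un ·: ff
F/III-1 aff II-2×II-1: Ff|FF
F/III-2 aff II-2×II-1: Ff|FF
F/III-3 aff II-4×II-3: Ff
F/III-4 aff II-4×II-3: Ff
⇒ F over [I-1,I-2,II-1,II-2,II-3,II-4,III-1,III-2,III-3,III-4]: 83 consistent
W/I-1 aff ·: Ww
W/I-2 aff ·: Ww
W/II-1 un I-1×I-2: ww
W/II-2 un ·: ww
W/II-3 un I-1×I-2: ww
W/II-4 aff ·: Ww
W/III-1 ? II-2×II-1: ww
W/III-2 un II-2×II-1: ww
W/III-3 un II-4×II-3: ww
W/III-4 ? II-4×II-3: ww|Ww
⇒ W over [I-1,I-2,II-1,II-2,II-3,II-4,III-1,III-2,III-3,III-4]: 2 consistent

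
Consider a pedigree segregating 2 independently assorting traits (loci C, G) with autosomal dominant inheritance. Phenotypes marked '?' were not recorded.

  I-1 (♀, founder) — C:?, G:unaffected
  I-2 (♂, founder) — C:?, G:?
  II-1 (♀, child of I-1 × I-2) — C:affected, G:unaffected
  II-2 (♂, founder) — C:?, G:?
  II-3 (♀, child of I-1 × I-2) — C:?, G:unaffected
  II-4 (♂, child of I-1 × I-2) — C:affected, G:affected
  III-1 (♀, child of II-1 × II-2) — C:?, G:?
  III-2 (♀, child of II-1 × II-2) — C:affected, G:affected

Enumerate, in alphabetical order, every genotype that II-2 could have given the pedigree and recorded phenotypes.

C/I-1 ? ·: cc|Cc|CC
C/I-2 ? ·: cc|Cc|CC
C/II-1 aff I-1×I-2: Cc|CC
C/II-2 ? ·: cc|Cc|CC
C/II-3 ? I-1×I-2: cc|Cc|CC
C/II-4 aff I-1×I-2: Cc|CC
C/III-1 ? II-1×II-2: cc|Cc|CC
C/III-2 aff II-1×II-2: Cc|CC
⇒ C over [I-1,I-2,II-1,II-2,II-3,II-4,III-1,III-2]: 330 consistent
G/I-1 un ·: gg
G/I-2 ? ·: Gg
G/II-1 un I-1×I-2: gg
G/II-2 ? ·: Gg|GG
G/II-3 un I-1×I-2: gg
G/II-4 aff I-1×I-2: Gg
G/III-1 ? II-1×II-2: gg|Gg
G/III-2 aff II-1×II-2: Gg
⇒ G over [I-1,I-2,II-1,II-2,II-3,II-4,III-1,III-2]: 3 consistent

II-2 ∈ {CC GG, CC Gg, Cc GG, Cc Gg, cc GG, cc Gg}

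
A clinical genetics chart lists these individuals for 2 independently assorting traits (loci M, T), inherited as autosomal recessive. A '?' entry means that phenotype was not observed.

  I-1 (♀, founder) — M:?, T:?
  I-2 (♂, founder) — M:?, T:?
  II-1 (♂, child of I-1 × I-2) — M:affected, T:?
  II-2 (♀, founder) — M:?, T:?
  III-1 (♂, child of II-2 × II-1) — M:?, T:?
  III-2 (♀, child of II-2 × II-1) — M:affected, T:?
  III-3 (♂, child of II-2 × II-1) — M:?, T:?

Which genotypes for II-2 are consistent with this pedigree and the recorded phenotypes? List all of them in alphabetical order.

II-2 ∈ {Mm TT, Mm Tt, Mm tt, mm TT, mm Tt, mm tt}

M/I-1 ? ·: Mm|mm
M/I-2 ? ·: Mm|mm
M/II-1 aff I-1×I-2: mm
M/II-2 ? ·: Mm|mm
M/III-1 ? II-2×II-1: Mm|mm
M/III-2 aff II-2×II-1: mm
M/III-3 ? II-2×II-1: Mm|mm
⇒ M over [I-1,I-2,II-1,II-2,III-1,III-2,III-3]: 20 consistent
T/I-1 ? ·: TT|Tt|tt
T/I-2 ? ·: TT|Tt|tt
T/II-1 ? I-1×I-2: TT|Tt|tt
T/II-2 ? ·: TT|Tt|tt
T/III-1 ? II-2×II-1: TT|Tt|tt
T/III-2 ? II-2×II-1: TT|Tt|tt
T/III-3 ? II-2×II-1: TT|Tt|tt
⇒ T over [I-1,I-2,II-1,II-2,III-1,III-2,III-3]: 381 consistent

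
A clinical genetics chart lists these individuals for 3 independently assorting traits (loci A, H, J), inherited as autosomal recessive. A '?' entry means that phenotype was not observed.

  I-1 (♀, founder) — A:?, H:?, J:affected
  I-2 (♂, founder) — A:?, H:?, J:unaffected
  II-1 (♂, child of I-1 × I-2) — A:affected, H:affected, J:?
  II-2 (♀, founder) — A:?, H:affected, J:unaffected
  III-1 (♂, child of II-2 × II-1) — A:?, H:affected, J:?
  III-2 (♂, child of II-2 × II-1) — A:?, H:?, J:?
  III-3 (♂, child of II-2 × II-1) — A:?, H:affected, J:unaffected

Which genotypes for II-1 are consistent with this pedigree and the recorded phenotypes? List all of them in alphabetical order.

A/I-1 ? ·: Aa|aa
A/I-2 ? ·: Aa|aa
A/II-1 aff I-1×I-2: aa
A/II-2 ? ·: AA|Aa|aa
A/III-1 ? II-2×II-1: Aa|aa
A/III-2 ? II-2×II-1: Aa|aa
A/III-3 ? II-2×II-1: Aa|aa
⇒ A over [I-1,I-2,II-1,II-2,III-1,III-2,III-3]: 40 consistent
H/I-1 ? ·: Hh|hh
H/I-2 ? ·: Hh|hh
H/II-1 aff I-1×I-2: hh
H/II-2 aff ·: hh
H/III-1 aff II-2×II-1: hh
H/III-2 ? II-2×II-1: hh
H/III-3 aff II-2×II-1: hh
⇒ H over [I-1,I-2,II-1,II-2,III-1,III-2,III-3]: 4 consistent
J/I-1 aff ·: jj
J/I-2 un ·: JJ|Jj
J/II-1 ? I-1×I-2: Jj|jj
J/II-2 un ·: JJ|Jj
J/III-1 ? II-2×II-1: JJ|Jj|jj
J/III-2 ? II-2×II-1: JJ|Jj|jj
J/III-3 un II-2×II-1: JJ|Jj
⇒ J over [I-1,I-2,II-1,II-2,III-1,III-2,III-3]: 57 consistent

II-1 ∈ {aa hh Jj, aa hh jj}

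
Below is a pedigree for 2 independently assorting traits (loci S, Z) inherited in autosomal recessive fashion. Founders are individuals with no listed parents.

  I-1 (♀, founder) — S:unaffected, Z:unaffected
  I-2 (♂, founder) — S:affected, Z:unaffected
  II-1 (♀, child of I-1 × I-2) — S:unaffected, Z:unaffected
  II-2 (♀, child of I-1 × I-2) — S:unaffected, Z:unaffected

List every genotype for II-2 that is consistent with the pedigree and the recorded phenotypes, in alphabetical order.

II-2 ∈ {Ss ZZ, Ss Zz}

S/I-1 un ·: SS|Ss
S/I-2 aff ·: ss
S/II-1 un I-1×I-2: Ss
S/II-2 un I-1×I-2: Ss
⇒ S over [I-1,I-2,II-1,II-2]: 2 consistent
Z/I-1 un ·: ZZ|Zz
Z/I-2 un ·: ZZ|Zz
Z/II-1 un I-1×I-2: ZZ|Zz
Z/II-2 un I-1×I-2: ZZ|Zz
⇒ Z over [I-1,I-2,II-1,II-2]: 13 consistent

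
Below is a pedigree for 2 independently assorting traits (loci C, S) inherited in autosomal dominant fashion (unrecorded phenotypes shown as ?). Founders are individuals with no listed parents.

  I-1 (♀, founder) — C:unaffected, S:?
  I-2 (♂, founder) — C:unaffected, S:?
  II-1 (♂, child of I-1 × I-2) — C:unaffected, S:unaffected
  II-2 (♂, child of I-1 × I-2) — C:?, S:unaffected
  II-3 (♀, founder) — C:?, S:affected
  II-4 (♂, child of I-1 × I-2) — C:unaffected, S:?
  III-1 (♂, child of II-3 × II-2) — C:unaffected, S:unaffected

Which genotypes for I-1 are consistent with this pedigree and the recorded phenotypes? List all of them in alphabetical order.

C/I-1 un ·: cc
C/I-2 un ·: cc
C/II-1 un I-1×I-2: cc
C/II-2 ? I-1×I-2: cc
C/II-3 ? ·: cc|Cc
C/II-4 un I-1×I-2: cc
C/III-1 un II-3×II-2: cc
⇒ C over [I-1,I-2,II-1,II-2,II-3,II-4,III-1]: 2 consistent
S/I-1 ? ·: ss|Ss
S/I-2 ? ·: ss|Ss
S/II-1 un I-1×I-2: ss
S/II-2 un I-1×I-2: ss
S/II-3 aff ·: Ss
S/II-4 ? I-1×I-2: ss|Ss|SS
S/III-1 un II-3×II-2: ss
⇒ S over [I-1,I-2,II-1,II-2,II-3,II-4,III-1]: 8 consistent

I-1 ∈ {cc Ss, cc ss}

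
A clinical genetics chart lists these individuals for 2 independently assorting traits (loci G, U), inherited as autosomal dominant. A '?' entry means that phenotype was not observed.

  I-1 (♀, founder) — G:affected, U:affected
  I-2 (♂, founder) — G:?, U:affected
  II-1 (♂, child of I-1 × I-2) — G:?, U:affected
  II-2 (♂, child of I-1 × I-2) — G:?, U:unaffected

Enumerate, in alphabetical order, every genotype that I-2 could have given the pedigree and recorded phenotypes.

G/I-1 aff ·: Gg|GG
G/I-2 ? ·: gg|Gg|GG
G/II-1 ? I-1×I-2: gg|Gg|GG
G/II-2 ? I-1×I-2: gg|Gg|GG
⇒ G over [I-1,I-2,II-1,II-2]: 23 consistent
U/I-1 aff ·: Uu
U/I-2 aff ·: Uu
U/II-1 aff I-1×I-2: Uu|UU
U/II-2 un I-1×I-2: uu
⇒ U over [I-1,I-2,II-1,II-2]: 2 consistent

I-2 ∈ {GG Uu, Gg Uu, gg Uu}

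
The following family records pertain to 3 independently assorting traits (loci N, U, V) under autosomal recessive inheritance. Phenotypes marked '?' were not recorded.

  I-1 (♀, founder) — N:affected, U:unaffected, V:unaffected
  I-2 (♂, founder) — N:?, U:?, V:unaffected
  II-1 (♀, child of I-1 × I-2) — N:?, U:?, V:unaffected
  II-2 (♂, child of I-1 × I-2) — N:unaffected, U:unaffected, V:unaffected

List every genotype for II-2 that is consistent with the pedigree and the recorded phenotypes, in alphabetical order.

N/I-1 aff ·: nn
N/I-2 ? ·: NN|Nn
N/II-1 ? I-1×I-2: Nn|nn
N/II-2 un I-1×I-2: Nn
⇒ N over [I-1,I-2,II-1,II-2]: 3 consistent
U/I-1 un ·: UU|Uu
U/I-2 ? ·: UU|Uu|uu
U/II-1 ? I-1×I-2: UU|Uu|uu
U/II-2 un I-1×I-2: UU|Uu
⇒ U over [I-1,I-2,II-1,II-2]: 18 consistent
V/I-1 un ·: VV|Vv
V/I-2 un ·: VV|Vv
V/II-1 un I-1×I-2: VV|Vv
V/II-2 un I-1×I-2: VV|Vv
⇒ V over [I-1,I-2,II-1,II-2]: 13 consistent

II-2 ∈ {Nn UU VV, Nn UU Vv, Nn Uu VV, Nn Uu Vv}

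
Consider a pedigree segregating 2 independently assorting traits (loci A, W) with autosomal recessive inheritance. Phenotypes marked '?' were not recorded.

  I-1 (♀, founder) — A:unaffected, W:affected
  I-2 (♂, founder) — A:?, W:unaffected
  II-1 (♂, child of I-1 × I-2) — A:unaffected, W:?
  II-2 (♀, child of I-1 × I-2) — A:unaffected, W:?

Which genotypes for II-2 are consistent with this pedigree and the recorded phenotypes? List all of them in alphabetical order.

II-2 ∈ {AA Ww, AA ww, Aa Ww, Aa ww}

A/I-1 un ·: AA|Aa
A/I-2 ? ·: AA|Aa|aa
A/II-1 un I-1×I-2: AA|Aa
A/II-2 un I-1×I-2: AA|Aa
⇒ A over [I-1,I-2,II-1,II-2]: 15 consistent
W/I-1 aff ·: ww
W/I-2 un ·: WW|Ww
W/II-1 ? I-1×I-2: Ww|ww
W/II-2 ? I-1×I-2: Ww|ww
⇒ W over [I-1,I-2,II-1,II-2]: 5 consistent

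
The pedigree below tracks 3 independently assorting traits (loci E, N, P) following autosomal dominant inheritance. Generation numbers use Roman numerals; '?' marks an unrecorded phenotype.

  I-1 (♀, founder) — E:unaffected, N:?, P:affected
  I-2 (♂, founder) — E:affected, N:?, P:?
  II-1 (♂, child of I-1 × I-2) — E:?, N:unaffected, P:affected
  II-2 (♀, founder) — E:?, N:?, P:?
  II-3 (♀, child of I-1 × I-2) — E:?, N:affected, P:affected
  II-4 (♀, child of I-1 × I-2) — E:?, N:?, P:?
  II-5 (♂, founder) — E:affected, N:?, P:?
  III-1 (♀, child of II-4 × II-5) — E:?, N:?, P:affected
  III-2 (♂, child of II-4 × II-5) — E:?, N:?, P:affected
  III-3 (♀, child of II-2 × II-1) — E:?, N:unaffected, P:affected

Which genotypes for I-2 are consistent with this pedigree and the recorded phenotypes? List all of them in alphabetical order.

E/I-1 un ·: ee
E/I-2 aff ·: Ee|EE
E/II-1 ? I-1×I-2: ee|Ee
E/II-2 ? ·: ee|Ee|EE
E/II-3 ? I-1×I-2: ee|Ee
E/II-4 ? I-1×I-2: ee|Ee
E/II-5 aff ·: Ee|EE
E/III-1 ? II-4×II-5: ee|Ee|EE
E/III-2 ? II-4×II-5: ee|Ee|EE
E/III-3 ? II-2×II-1: ee|Ee|EE
⇒ E over [I-1,I-2,II-1,II-2,II-3,II-4,II-5,III-1,III-2,III-3]: 487 consistent
N/I-1 ? ·: nn|Nn
N/I-2 ? ·: nn|Nn
N/II-1 un I-1×I-2: nn
N/II-2 ? ·: nn|Nn
N/II-3 aff I-1×I-2: Nn|NN
N/II-4 ? I-1×I-2: nn|Nn|NN
N/II-5 ? ·: nn|Nn|NN
N/III-1 ? II-4×II-5: nn|Nn|NN
N/III-2 ? II-4×II-5: nn|Nn|NN
N/III-3 un II-2×II-1: nn
⇒ N over [I-1,I-2,II-1,II-2,II-3,II-4,II-5,III-1,III-2,III-3]: 208 consistent
P/I-1 aff ·: Pp|PP
P/I-2 ? ·: pp|Pp|PP
P/II-1 aff I-1×I-2: Pp|PP
P/II-2 ? ·: pp|Pp|PP
P/II-3 aff I-1×I-2: Pp|PP
P/II-4 ? I-1×I-2: pp|Pp|PP
P/II-5 ? ·: pp|Pp|PP
P/III-1 aff II-4×II-5: Pp|PP
P/III-2 aff II-4×II-5: Pp|PP
P/III-3 aff II-2×II-1: Pp|PP
⇒ P over [I-1,I-2,II-1,II-2,II-3,II-4,II-5,III-1,III-2,III-3]: 970 consistent

I-2 ∈ {EE Nn PP, EE Nn Pp, EE Nn pp, EE nn PP, EE nn Pp, EE nn pp, Ee Nn PP, Ee Nn Pp, Ee Nn pp, Ee nn PP, Ee nn Pp, Ee nn pp}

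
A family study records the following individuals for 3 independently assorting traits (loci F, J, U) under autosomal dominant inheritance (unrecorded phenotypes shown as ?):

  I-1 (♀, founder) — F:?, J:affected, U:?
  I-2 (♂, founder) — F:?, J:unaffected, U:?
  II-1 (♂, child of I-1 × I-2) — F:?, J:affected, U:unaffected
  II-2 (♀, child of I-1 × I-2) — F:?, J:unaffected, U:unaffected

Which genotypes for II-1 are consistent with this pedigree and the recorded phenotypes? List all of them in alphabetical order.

II-1 ∈ {FF Jj uu, Ff Jj uu, ff Jj uu}

F/I-1 ? ·: ff|Ff|FF
F/I-2 ? ·: ff|Ff|FF
F/II-1 ? I-1×I-2: ff|Ff|FF
F/II-2 ? I-1×I-2: ff|Ff|FF
⇒ F over [I-1,I-2,II-1,II-2]: 29 consistent
J/I-1 aff ·: Jj
J/I-2 un ·: jj
J/II-1 aff I-1×I-2: Jj
J/II-2 un I-1×I-2: jj
⇒ J over [I-1,I-2,II-1,II-2]: 1 consistent
U/I-1 ? ·: uu|Uu
U/I-2 ? ·: uu|Uu
U/II-1 un I-1×I-2: uu
U/II-2 un I-1×I-2: uu
⇒ U over [I-1,I-2,II-1,II-2]: 4 consistent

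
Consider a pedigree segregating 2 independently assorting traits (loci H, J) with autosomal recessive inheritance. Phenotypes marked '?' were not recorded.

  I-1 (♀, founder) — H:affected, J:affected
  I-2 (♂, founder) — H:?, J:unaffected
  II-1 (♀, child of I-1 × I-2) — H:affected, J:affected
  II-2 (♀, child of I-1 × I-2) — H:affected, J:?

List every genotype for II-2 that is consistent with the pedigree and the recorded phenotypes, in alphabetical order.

II-2 ∈ {hh Jj, hh jj}

H/I-1 aff ·: hh
H/I-2 ? ·: Hh|hh
H/II-1 aff I-1×I-2: hh
H/II-2 aff I-1×I-2: hh
⇒ H over [I-1,I-2,II-1,II-2]: 2 consistent
J/I-1 aff ·: jj
J/I-2 un ·: Jj
J/II-1 aff I-1×I-2: jj
J/II-2 ? I-1×I-2: Jj|jj
⇒ J over [I-1,I-2,II-1,II-2]: 2 consistent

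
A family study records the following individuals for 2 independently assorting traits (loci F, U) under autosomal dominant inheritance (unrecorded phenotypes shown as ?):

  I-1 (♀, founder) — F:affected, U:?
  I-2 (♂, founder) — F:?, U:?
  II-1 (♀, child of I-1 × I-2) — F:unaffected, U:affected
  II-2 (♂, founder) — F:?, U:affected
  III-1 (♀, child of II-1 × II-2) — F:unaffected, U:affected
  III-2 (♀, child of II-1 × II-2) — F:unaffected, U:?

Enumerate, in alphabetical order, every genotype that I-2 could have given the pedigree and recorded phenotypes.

I-2 ∈ {Ff UU, Ff Uu, Ff uu, ff UU, ff Uu, ff uu}

F/I-1 aff ·: Ff
F/I-2 ? ·: ff|Ff
F/II-1 un I-1×I-2: ff
F/II-2 ? ·: ff|Ff
F/III-1 un II-1×II-2: ff
F/III-2 un II-1×II-2: ff
⇒ F over [I-1,I-2,II-1,II-2,III-1,III-2]: 4 consistent
U/I-1 ? ·: uu|Uu|UU
U/I-2 ? ·: uu|Uu|UU
U/II-1 aff I-1×I-2: Uu|UU
U/II-2 aff ·: Uu|UU
U/III-1 aff II-1×II-2: Uu|UU
U/III-2 ? II-1×II-2: uu|Uu|UU
⇒ U over [I-1,I-2,II-1,II-2,III-1,III-2]: 90 consistent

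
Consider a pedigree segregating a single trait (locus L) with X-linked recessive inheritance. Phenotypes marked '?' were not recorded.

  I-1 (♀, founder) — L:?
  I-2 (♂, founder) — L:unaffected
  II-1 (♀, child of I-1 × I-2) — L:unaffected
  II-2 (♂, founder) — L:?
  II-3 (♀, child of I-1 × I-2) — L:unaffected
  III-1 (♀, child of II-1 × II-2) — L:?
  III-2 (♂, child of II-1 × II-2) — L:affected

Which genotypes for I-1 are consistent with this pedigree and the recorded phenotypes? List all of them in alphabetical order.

L/I-1 ? ·: X^LX^l|X^lX^l
L/I-2 un ·: X^LY
L/II-1 un I-1×I-2: X^LX^l
L/II-2 ? ·: X^LY|X^lY
L/II-3 un I-1×I-2: X^LX^L|X^LX^l
L/III-1 ? II-1×II-2: X^LX^L|X^LX^l|X^lX^l
L/III-2 aff II-1×II-2: X^lY
⇒ L over [I-1,I-2,II-1,II-2,II-3,III-1,III-2]: 12 consistent

I-1 ∈ {X^LX^l, X^lX^l}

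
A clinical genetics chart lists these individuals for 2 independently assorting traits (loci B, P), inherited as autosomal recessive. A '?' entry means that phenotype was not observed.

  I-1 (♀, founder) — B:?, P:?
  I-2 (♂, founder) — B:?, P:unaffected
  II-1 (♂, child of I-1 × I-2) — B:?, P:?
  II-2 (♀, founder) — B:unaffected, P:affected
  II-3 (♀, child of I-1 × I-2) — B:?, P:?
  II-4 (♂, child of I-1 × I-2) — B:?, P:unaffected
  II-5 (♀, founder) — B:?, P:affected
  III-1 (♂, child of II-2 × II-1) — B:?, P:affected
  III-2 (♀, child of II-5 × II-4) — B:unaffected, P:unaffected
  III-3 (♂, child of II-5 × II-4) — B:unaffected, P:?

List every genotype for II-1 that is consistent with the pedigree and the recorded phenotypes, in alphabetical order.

II-1 ∈ {BB Pp, BB pp, Bb Pp, Bb pp, bb Pp, bb pp}

B/I-1 ? ·: BB|Bb|bb
B/I-2 ? ·: BB|Bb|bb
B/II-1 ? I-1×I-2: BB|Bb|bb
B/II-2 un ·: BB|Bb
B/II-3 ? I-1×I-2: BB|Bb|bb
B/II-4 ? I-1×I-2: BB|Bb|bb
B/II-5 ? ·: BB|Bb|bb
B/III-1 ? II-2×II-1: BB|Bb|bb
B/III-2 un II-5×II-4: BB|Bb
B/III-3 un II-5×II-4: BB|Bb
⇒ B over [I-1,I-2,II-1,II-2,II-3,II-4,II-5,III-1,III-2,III-3]: 1507 consistent
P/I-1 ? ·: PP|Pp|pp
P/I-2 un ·: PP|Pp
P/II-1 ? I-1×I-2: Pp|pp
P/II-2 aff ·: pp
P/II-3 ? I-1×I-2: PP|Pp|pp
P/II-4 un I-1×I-2: PP|Pp
P/II-5 aff ·: pp
P/III-1 aff II-2×II-1: pp
P/III-2 un II-5×II-4: Pp
P/III-3 ? II-5×II-4: Pp|pp
⇒ P over [I-1,I-2,II-1,II-2,II-3,II-4,II-5,III-1,III-2,III-3]: 40 consistent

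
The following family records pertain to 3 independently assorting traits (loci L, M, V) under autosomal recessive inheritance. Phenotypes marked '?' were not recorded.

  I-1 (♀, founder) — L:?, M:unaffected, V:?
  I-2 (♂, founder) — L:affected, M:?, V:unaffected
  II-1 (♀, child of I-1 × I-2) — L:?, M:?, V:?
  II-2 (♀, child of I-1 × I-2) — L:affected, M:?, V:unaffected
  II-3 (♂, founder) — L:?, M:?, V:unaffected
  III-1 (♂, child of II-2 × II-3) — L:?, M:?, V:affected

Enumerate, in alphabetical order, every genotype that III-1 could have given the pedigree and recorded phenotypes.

III-1 ∈ {Ll MM vv, Ll Mm vv, Ll mm vv, ll MM vv, ll Mm vv, ll mm vv}

L/I-1 ? ·: Ll|ll
L/I-2 aff ·: ll
L/II-1 ? I-1×I-2: Ll|ll
L/II-2 aff I-1×I-2: ll
L/II-3 ? ·: LL|Ll|ll
L/III-1 ? II-2×II-3: Ll|ll
⇒ L over [I-1,I-2,II-1,II-2,II-3,III-1]: 12 consistent
M/I-1 un ·: MM|Mm
M/I-2 ? ·: MM|Mm|mm
M/II-1 ? I-1×I-2: MM|Mm|mm
M/II-2 ? I-1×I-2: MM|Mm|mm
M/II-3 ? ·: MM|Mm|mm
M/III-1 ? II-2×II-3: MM|Mm|mm
⇒ M over [I-1,I-2,II-1,II-2,II-3,III-1]: 122 consistent
V/I-1 ? ·: VV|Vv|vv
V/I-2 un ·: VV|Vv
V/II-1 ? I-1×I-2: VV|Vv|vv
V/II-2 un I-1×I-2: Vv
V/II-3 un ·: Vv
V/III-1 aff II-2×II-3: vv
⇒ V over [I-1,I-2,II-1,II-2,II-3,III-1]: 10 consistent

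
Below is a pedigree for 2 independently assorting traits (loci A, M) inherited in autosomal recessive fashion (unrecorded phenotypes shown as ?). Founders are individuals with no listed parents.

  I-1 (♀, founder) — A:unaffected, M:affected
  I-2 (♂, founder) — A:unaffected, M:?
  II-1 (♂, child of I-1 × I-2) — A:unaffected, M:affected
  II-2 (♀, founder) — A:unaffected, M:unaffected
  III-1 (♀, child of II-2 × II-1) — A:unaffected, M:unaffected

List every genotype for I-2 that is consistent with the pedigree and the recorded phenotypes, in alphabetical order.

A/I-1 un ·: AA|Aa
A/I-2 un ·: AA|Aa
A/II-1 un I-1×I-2: AA|Aa
A/II-2 un ·: AA|Aa
A/III-1 un II-2×II-1: AA|Aa
⇒ A over [I-1,I-2,II-1,II-2,III-1]: 24 consistent
M/I-1 aff ·: mm
M/I-2 ? ·: Mm|mm
M/II-1 aff I-1×I-2: mm
M/II-2 un ·: MM|Mm
M/III-1 un II-2×II-1: Mm
⇒ M over [I-1,I-2,II-1,II-2,III-1]: 4 consistent

I-2 ∈ {AA Mm, AA mm, Aa Mm, Aa mm}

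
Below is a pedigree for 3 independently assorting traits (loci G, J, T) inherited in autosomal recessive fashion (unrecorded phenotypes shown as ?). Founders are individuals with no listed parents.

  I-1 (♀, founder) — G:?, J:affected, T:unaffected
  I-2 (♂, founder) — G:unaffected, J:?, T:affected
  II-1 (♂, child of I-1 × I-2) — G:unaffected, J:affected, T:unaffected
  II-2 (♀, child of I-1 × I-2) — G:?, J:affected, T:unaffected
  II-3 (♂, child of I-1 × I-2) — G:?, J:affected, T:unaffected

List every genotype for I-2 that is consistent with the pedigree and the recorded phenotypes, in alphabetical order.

I-2 ∈ {GG Jj tt, GG jj tt, Gg Jj tt, Gg jj tt}

G/I-1 ? ·: GG|Gg|gg
G/I-2 un ·: GG|Gg
G/II-1 un I-1×I-2: GG|Gg
G/II-2 ? I-1×I-2: GG|Gg|gg
G/II-3 ? I-1×I-2: GG|Gg|gg
⇒ G over [I-1,I-2,II-1,II-2,II-3]: 40 consistent
J/I-1 aff ·: jj
J/I-2 ? ·: Jj|jj
J/II-1 aff I-1×I-2: jj
J/II-2 aff I-1×I-2: jj
J/II-3 aff I-1×I-2: jj
⇒ J over [I-1,I-2,II-1,II-2,II-3]: 2 consistent
T/I-1 un ·: TT|Tt
T/I-2 aff ·: tt
T/II-1 un I-1×I-2: Tt
T/II-2 un I-1×I-2: Tt
T/II-3 un I-1×I-2: Tt
⇒ T over [I-1,I-2,II-1,II-2,II-3]: 2 consistent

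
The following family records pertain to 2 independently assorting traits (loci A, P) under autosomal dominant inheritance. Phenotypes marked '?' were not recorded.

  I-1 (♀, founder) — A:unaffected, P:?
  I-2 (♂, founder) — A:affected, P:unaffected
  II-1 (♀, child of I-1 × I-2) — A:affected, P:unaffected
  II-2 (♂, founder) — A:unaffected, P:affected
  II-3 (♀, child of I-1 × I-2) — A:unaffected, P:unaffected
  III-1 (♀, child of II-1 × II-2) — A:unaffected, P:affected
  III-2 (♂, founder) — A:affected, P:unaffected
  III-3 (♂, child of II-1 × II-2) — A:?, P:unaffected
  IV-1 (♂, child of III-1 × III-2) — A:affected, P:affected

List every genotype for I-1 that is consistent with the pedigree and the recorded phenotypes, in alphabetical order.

A/I-1 un ·: aa
A/I-2 aff ·: Aa
A/II-1 aff I-1×I-2: Aa
A/II-2 un ·: aa
A/II-3 un I-1×I-2: aa
A/III-1 un II-1×II-2: aa
A/III-2 aff ·: Aa|AA
A/III-3 ? II-1×II-2: aa|Aa
A/IV-1 aff III-1×III-2: Aa
⇒ A over [I-1,I-2,II-1,II-2,II-3,III-1,III-2,III-3,IV-1]: 4 consistent
P/I-1 ? ·: pp|Pp
P/I-2 un ·: pp
P/II-1 un I-1×I-2: pp
P/II-2 aff ·: Pp
P/II-3 un I-1×I-2: pp
P/III-1 aff II-1×II-2: Pp
P/III-2 un ·: pp
P/III-3 un II-1×II-2: pp
P/IV-1 aff III-1×III-2: Pp
⇒ P over [I-1,I-2,II-1,II-2,II-3,III-1,III-2,III-3,IV-1]: 2 consistent

I-1 ∈ {aa Pp, aa pp}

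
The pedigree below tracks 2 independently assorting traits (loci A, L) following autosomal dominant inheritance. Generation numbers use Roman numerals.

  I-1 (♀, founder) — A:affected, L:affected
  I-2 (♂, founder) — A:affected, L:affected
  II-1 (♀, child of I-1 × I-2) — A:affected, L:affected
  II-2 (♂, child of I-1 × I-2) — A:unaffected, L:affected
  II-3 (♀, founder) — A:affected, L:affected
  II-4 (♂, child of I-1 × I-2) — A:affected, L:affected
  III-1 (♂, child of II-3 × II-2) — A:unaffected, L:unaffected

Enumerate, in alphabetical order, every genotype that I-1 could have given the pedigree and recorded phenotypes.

I-1 ∈ {Aa LL, Aa Ll}

A/I-1 aff ·: Aa
A/I-2 aff ·: Aa
A/II-1 aff I-1×I-2: Aa|AA
A/II-2 un I-1×I-2: aa
A/II-3 aff ·: Aa
A/II-4 aff I-1×I-2: Aa|AA
A/III-1 un II-3×II-2: aa
⇒ A over [I-1,I-2,II-1,II-2,II-3,II-4,III-1]: 4 consistent
L/I-1 aff ·: Ll|LL
L/I-2 aff ·: Ll|LL
L/II-1 aff I-1×I-2: Ll|LL
L/II-2 aff I-1×I-2: Ll
L/II-3 aff ·: Ll
L/II-4 aff I-1×I-2: Ll|LL
L/III-1 un II-3×II-2: ll
⇒ L over [I-1,I-2,II-1,II-2,II-3,II-4,III-1]: 12 consistent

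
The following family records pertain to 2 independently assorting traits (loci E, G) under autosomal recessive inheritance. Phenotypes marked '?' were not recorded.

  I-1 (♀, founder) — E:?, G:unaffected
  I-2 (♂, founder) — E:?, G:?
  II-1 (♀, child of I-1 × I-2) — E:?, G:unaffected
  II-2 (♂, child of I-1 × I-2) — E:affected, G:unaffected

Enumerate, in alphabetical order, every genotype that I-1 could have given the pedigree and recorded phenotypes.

I-1 ∈ {Ee GG, Ee Gg, ee GG, ee Gg}

E/I-1 ? ·: Ee|ee
E/I-2 ? ·: Ee|ee
E/II-1 ? I-1×I-2: EE|Ee|ee
E/II-2 aff I-1×I-2: ee
⇒ E over [I-1,I-2,II-1,II-2]: 8 consistent
G/I-1 un ·: GG|Gg
G/I-2 ? ·: GG|Gg|gg
G/II-1 un I-1×I-2: GG|Gg
G/II-2 un I-1×I-2: GG|Gg
⇒ G over [I-1,I-2,II-1,II-2]: 15 consistent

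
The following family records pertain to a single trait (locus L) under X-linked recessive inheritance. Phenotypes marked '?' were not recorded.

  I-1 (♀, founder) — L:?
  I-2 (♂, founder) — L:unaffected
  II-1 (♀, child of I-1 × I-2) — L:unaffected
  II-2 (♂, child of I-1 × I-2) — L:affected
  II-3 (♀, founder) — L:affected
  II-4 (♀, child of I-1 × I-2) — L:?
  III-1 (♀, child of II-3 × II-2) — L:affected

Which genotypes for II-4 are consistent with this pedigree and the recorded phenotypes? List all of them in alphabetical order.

II-4 ∈ {X^LX^L, X^LX^l}

L/I-1 ? ·: X^LX^l|X^lX^l
L/I-2 un ·: X^LY
L/II-1 un I-1×I-2: X^LX^L|X^LX^l
L/II-2 aff I-1×I-2: X^lY
L/II-3 aff ·: X^lX^l
L/II-4 ? I-1×I-2: X^LX^L|X^LX^l
L/III-1 aff II-3×II-2: X^lX^l
⇒ L over [I-1,I-2,II-1,II-2,II-3,II-4,III-1]: 5 consistent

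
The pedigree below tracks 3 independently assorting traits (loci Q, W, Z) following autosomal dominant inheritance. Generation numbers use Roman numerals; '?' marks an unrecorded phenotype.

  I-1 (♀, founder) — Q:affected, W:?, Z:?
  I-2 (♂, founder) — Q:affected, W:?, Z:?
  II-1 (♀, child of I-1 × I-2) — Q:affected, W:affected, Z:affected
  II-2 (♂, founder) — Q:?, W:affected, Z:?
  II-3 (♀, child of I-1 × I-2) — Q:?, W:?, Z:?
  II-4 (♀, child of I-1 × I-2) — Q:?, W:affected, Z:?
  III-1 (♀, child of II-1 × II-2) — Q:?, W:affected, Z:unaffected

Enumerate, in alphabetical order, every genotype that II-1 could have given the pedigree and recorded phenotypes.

II-1 ∈ {QQ WW Zz, QQ Ww Zz, Qq WW Zz, Qq Ww Zz}

Q/I-1 aff ·: Qq|QQ
Q/I-2 aff ·: Qq|QQ
Q/II-1 aff I-1×I-2: Qq|QQ
Q/II-2 ? ·: qq|Qq|QQ
Q/II-3 ? I-1×I-2: qq|Qq|QQ
Q/II-4 ? I-1×I-2: qq|Qq|QQ
Q/III-1 ? II-1×II-2: qq|Qq|QQ
⇒ Q over [I-1,I-2,II-1,II-2,II-3,II-4,III-1]: 191 consistent
W/I-1 ? ·: ww|Ww|WW
W/I-2 ? ·: ww|Ww|WW
W/II-1 aff I-1×I-2: Ww|WW
W/II-2 aff ·: Ww|WW
W/II-3 ? I-1×I-2: ww|Ww|WW
W/II-4 aff I-1×I-2: Ww|WW
W/III-1 aff II-1×II-2: Ww|WW
⇒ W over [I-1,I-2,II-1,II-2,II-3,II-4,III-1]: 125 consistent
Z/I-1 ? ·: zz|Zz|ZZ
Z/I-2 ? ·: zz|Zz|ZZ
Z/II-1 aff I-1×I-2: Zz
Z/II-2 ? ·: zz|Zz
Z/II-3 ? I-1×I-2: zz|Zz|ZZ
Z/II-4 ? I-1×I-2: zz|Zz|ZZ
Z/III-1 un II-1×II-2: zz
⇒ Z over [I-1,I-2,II-1,II-2,II-3,II-4,III-1]: 54 consistent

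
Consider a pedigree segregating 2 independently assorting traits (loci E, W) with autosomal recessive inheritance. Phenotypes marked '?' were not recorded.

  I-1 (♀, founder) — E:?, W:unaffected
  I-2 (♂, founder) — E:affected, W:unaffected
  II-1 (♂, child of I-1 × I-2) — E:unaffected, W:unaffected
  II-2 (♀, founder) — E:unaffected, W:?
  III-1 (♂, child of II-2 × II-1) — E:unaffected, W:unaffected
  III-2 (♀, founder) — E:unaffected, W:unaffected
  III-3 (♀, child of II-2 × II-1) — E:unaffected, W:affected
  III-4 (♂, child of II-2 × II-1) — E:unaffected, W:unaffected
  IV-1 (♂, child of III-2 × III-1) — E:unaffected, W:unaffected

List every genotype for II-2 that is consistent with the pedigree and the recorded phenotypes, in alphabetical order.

II-2 ∈ {EE Ww, EE ww, Ee Ww, Ee ww}

E/I-1 ? ·: EE|Ee
E/I-2 aff ·: ee
E/II-1 un I-1×I-2: Ee
E/II-2 un ·: EE|Ee
E/III-1 un II-2×II-1: EE|Ee
E/III-2 un ·: EE|Ee
E/III-3 un II-2×II-1: EE|Ee
E/III-4 un II-2×II-1: EE|Ee
E/IV-1 un III-2×III-1: EE|Ee
⇒ E over [I-1,I-2,II-1,II-2,III-1,III-2,III-3,III-4,IV-1]: 112 consistent
W/I-1 un ·: WW|Ww
W/I-2 un ·: WW|Ww
W/II-1 un I-1×I-2: Ww
W/II-2 ? ·: Ww|ww
W/III-1 un II-2×II-1: WW|Ww
W/III-2 un ·: WW|Ww
W/III-3 aff II-2×II-1: ww
W/III-4 un II-2×II-1: WW|Ww
W/IV-1 un III-2×III-1: WW|Ww
⇒ W over [I-1,I-2,II-1,II-2,III-1,III-2,III-3,III-4,IV-1]: 54 consistent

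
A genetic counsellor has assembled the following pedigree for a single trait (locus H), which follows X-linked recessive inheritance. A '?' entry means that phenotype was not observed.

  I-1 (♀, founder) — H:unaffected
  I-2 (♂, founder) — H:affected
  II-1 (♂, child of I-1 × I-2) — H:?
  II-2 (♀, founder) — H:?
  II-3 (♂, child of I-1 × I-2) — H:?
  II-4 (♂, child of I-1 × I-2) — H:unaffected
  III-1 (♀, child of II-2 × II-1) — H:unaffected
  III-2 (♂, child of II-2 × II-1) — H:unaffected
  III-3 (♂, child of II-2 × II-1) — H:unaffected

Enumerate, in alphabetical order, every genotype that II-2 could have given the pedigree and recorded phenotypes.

II-2 ∈ {X^HX^H, X^HX^h}

H/I-1 un ·: X^HX^H|X^HX^h
H/I-2 aff ·: X^hY
H/II-1 ? I-1×I-2: X^HY|X^hY
H/II-2 ? ·: X^HX^H|X^HX^h
H/II-3 ? I-1×I-2: X^HY|X^hY
H/II-4 un I-1×I-2: X^HY
H/III-1 un II-2×II-1: X^HX^H|X^HX^h
H/III-2 un II-2×II-1: X^HY
H/III-3 un II-2×II-1: X^HY
⇒ H over [I-1,I-2,II-1,II-2,II-3,II-4,III-1,III-2,III-3]: 13 consistent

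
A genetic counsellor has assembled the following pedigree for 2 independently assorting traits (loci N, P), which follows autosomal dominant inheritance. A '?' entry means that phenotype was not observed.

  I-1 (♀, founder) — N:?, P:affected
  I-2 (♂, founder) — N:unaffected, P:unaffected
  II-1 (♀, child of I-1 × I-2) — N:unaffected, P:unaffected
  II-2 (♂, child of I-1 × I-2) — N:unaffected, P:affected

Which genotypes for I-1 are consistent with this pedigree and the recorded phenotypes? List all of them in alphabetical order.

N/I-1 ? ·: nn|Nn
N/I-2 un ·: nn
N/II-1 un I-1×I-2: nn
N/II-2 un I-1×I-2: nn
⇒ N over [I-1,I-2,II-1,II-2]: 2 consistent
P/I-1 aff ·: Pp
P/I-2 un ·: pp
P/II-1 un I-1×I-2: pp
P/II-2 aff I-1×I-2: Pp
⇒ P over [I-1,I-2,II-1,II-2]: 1 consistent

I-1 ∈ {Nn Pp, nn Pp}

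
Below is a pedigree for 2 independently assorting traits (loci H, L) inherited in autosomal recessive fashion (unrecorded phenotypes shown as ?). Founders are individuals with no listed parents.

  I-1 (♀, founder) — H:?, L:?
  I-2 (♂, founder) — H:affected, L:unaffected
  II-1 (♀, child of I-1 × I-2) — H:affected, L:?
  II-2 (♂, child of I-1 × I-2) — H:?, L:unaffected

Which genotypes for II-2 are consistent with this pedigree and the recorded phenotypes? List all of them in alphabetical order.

H/I-1 ? ·: Hh|hh
H/I-2 aff ·: hh
H/II-1 aff I-1×I-2: hh
H/II-2 ? I-1×I-2: Hh|hh
⇒ H over [I-1,I-2,II-1,II-2]: 3 consistent
L/I-1 ? ·: LL|Ll|ll
L/I-2 un ·: LL|Ll
L/II-1 ? I-1×I-2: LL|Ll|ll
L/II-2 un I-1×I-2: LL|Ll
⇒ L over [I-1,I-2,II-1,II-2]: 18 consistent

II-2 ∈ {Hh LL, Hh Ll, hh LL, hh Ll}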